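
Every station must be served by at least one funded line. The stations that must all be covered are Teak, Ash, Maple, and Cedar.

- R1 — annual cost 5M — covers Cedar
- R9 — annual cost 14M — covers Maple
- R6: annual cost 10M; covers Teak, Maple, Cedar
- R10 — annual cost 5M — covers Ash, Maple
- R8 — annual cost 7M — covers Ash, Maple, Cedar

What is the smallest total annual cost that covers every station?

15

Choose R6 and R10: together they cover Teak, Ash, Maple, Cedar — every station.
Total annual cost: 10 + 5 = 15.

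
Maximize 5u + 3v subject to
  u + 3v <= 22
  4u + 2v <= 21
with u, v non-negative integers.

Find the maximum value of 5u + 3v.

28

The continuous relaxation peaks at (1.9, 6.7) with value 29.60; rounding to a feasible lattice point costs some objective.
(u,v)=(2,6): 1·2+3·6=20≤22, 4·2+2·6=20≤21, objective 28.
(u,v)=(1,7): 1·1+3·7=22≤22, 4·1+2·7=18≤21, objective 26.
The best lattice point is (2,6), giving 28.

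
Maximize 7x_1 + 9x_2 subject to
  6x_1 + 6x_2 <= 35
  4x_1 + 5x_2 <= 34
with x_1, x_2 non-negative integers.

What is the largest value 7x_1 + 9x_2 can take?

(x_1,x_2)=(0,5) is feasible, giving 45.
(x_1,x_2)=(1,4) is feasible, giving 43.
(x_1,x_2)=(0,4) is feasible, giving 36.
Maximum is 45 at (x_1,x_2)=(0,5).

45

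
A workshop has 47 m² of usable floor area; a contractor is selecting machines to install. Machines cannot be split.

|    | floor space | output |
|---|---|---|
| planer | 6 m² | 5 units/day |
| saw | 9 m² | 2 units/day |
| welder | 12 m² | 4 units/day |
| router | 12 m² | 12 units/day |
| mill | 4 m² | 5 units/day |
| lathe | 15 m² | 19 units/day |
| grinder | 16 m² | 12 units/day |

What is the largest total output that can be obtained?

This is an integer program with binary decision variables.
Allowing fractional choices, the relaxed optimum would be about 48.5, but machines are indivisible.
router + mill + lathe + grinder: floor space 12 + 4 + 15 + 16 = 47 ≤ 47, output 12 + 5 + 19 + 12 = 48.
router + lathe + grinder: floor space 12 + 15 + 16 = 43 ≤ 47, output 12 + 19 + 12 = 43.
Best is router, mill, lathe, and grinder with total output 48.

48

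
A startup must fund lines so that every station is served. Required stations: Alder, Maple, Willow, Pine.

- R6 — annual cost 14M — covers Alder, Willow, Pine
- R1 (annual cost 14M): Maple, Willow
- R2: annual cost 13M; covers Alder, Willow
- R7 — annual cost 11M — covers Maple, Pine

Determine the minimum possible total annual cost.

24

This is an integer covering problem.
The greedy cost-per-new-station heuristic would pick R6 and R7 for 25, but a cheaper cover exists.
Choose R2 and R7: together they cover Alder, Maple, Willow, Pine — every station.
Total annual cost: 13 + 11 = 24.
No cover costs less than 24.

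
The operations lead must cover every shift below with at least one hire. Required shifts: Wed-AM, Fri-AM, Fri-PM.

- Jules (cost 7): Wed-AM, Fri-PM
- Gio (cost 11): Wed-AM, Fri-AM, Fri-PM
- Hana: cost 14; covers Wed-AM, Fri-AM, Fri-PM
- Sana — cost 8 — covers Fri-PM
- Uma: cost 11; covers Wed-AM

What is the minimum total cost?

11

Gio alone covers Wed-AM, Fri-AM, Fri-PM — every shift.
Total cost: 11.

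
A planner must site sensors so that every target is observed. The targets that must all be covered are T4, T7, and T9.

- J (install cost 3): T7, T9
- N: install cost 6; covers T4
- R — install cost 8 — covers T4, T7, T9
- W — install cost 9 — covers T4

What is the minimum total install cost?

8

The greedy cost-per-new-target heuristic would pick J and N for 9, but a cheaper cover exists.
R alone covers T4, T7, T9 — every target.
Total install cost: 8.
No cover costs less than 8.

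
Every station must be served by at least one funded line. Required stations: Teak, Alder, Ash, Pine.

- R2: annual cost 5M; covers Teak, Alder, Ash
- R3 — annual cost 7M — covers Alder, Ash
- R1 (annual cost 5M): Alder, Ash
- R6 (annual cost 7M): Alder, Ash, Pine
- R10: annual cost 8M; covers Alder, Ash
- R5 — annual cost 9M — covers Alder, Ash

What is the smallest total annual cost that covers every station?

12

Choose R2 and R6: together they cover Teak, Alder, Ash, Pine — every station.
Total annual cost: 5 + 7 = 12.
No cover costs less than 12.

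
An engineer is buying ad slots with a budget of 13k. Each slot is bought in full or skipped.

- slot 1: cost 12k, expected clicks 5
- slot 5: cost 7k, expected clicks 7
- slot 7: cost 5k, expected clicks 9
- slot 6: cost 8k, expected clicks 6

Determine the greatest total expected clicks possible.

This is an integer program with binary decision variables.
Allowing fractional choices, the relaxed optimum would be about 16.8, but ad slots are indivisible.
slot 7: cost 5 ≤ 13, expected clicks 9.
slot 7 + slot 6: cost 5 + 8 = 13 ≤ 13, expected clicks 9 + 6 = 15.
slot 5 + slot 7: cost 7 + 5 = 12 ≤ 13, expected clicks 7 + 9 = 16.
Best is slot 5 and slot 7 with total expected clicks 16.

16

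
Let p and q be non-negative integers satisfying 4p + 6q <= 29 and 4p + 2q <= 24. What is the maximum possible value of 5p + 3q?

30

The continuous relaxation peaks at (5.38, 1.25) with value 30.62; rounding to a feasible lattice point costs some objective.
(p,q)=(6,0): 4·6+6·0=24≤29, 4·6+2·0=24≤24, objective 30.
(p,q)=(5,1): 4·5+6·1=26≤29, 4·5+2·1=22≤24, objective 28.
(p,q)=(4,2): 4·4+6·2=28≤29, 4·4+2·2=20≤24, objective 26.
No feasible integer point exceeds 30.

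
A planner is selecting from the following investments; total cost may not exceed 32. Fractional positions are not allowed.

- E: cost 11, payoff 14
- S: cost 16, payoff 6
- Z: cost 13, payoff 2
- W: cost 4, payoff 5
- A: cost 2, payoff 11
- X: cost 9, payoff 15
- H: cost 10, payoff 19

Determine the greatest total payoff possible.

59

E + W + A + H: cost 11 + 4 + 2 + 10 = 27 ≤ 32, payoff 14 + 5 + 11 + 19 = 49.
E + A + X + H: cost 11 + 2 + 9 + 10 = 32 ≤ 32, payoff 14 + 11 + 15 + 19 = 59.
W + A + X + H: cost 4 + 2 + 9 + 10 = 25 ≤ 32, payoff 5 + 11 + 15 + 19 = 50.
Best is E, A, X, and H with total payoff 59.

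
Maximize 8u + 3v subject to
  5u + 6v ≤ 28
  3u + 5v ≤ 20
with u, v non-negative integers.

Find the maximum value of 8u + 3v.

40

The continuous relaxation peaks at (5.6, 0) with value 44.80; rounding to a feasible lattice point costs some objective.
(u,v)=(5,0) is feasible, giving 40.
(u,v)=(4,1) is feasible, giving 35.
(u,v)=(4,0) is feasible, giving 32.
The best lattice point is (5,0), giving 40.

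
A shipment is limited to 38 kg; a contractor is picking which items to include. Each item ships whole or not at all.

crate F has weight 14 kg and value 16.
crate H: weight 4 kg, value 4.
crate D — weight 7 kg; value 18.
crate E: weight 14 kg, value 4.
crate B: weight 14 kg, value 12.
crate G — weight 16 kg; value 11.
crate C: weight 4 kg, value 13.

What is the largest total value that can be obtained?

This is an integer program with binary decision variables.
Allowing fractional choices, the relaxed optimum would be about 58.7, but items are indivisible.
crate F + crate D + crate C: weight 14 + 7 + 4 = 25 ≤ 38, value 16 + 18 + 13 = 47.
crate F + crate H + crate D + crate C: weight 14 + 4 + 7 + 4 = 29 ≤ 38, value 16 + 4 + 18 + 13 = 51.
crate H + crate D + crate B + crate C: weight 4 + 7 + 14 + 4 = 29 ≤ 38, value 4 + 18 + 12 + 13 = 47.
Best is crate F, crate H, crate D, and crate C with total value 51.

51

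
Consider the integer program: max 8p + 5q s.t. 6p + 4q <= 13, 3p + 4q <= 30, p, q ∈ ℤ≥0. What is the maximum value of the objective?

16

Relaxing integrality, the LP optimum is 17.33 at (p,q) = (2.17, 0), which is not an integer point.
(p,q)=(2,0): 6·2+4·0=12≤13, 3·2+4·0=6≤30, objective 16.
(p,q)=(1,1): 6·1+4·1=10≤13, 3·1+4·1=7≤30, objective 13.
(p,q)=(1,0): 6·1+4·0=6≤13, 3·1+4·0=3≤30, objective 8.
Maximum is 16 at (p,q)=(2,0).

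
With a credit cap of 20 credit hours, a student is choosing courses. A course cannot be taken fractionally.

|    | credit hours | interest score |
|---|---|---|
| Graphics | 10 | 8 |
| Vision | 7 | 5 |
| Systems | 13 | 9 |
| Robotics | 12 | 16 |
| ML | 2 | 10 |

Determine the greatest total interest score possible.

This is an integer program with binary decision variables.
Allowing fractional choices, the relaxed optimum would be about 30.8, but courses are indivisible.
Robotics + ML: credit hours 12 + 2 = 14 ≤ 20, interest score 16 + 10 = 26.
Graphics + Vision + ML: credit hours 10 + 7 + 2 = 19 ≤ 20, interest score 8 + 5 + 10 = 23.
Best is Robotics and ML with total interest score 26.

26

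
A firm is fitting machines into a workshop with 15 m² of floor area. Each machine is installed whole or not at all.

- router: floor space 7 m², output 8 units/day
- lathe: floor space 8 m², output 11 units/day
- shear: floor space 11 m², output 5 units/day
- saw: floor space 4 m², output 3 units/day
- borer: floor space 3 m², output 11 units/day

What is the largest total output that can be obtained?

Treat it as a binary knapsack problem.
lathe + borer: floor space 8 + 3 = 11 ≤ 15, output 11 + 11 = 22.
router + saw + borer: floor space 7 + 4 + 3 = 14 ≤ 15, output 8 + 3 + 11 = 22.
lathe + saw + borer: floor space 8 + 4 + 3 = 15 ≤ 15, output 11 + 3 + 11 = 25.
Best is lathe, saw, and borer with total output 25.

25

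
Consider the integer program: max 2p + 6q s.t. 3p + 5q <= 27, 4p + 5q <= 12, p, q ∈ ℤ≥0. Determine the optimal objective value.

The continuous relaxation peaks at (0, 2.4) with value 14.40; rounding to a feasible lattice point costs some objective.
(p,q)=(0,2): 3·0+5·2=10≤27, 4·0+5·2=10≤12, objective 12.
(p,q)=(1,1): 3·1+5·1=8≤27, 4·1+5·1=9≤12, objective 8.
(p,q)=(0,1): 3·0+5·1=5≤27, 4·0+5·1=5≤12, objective 6.
No feasible integer point exceeds 12.

12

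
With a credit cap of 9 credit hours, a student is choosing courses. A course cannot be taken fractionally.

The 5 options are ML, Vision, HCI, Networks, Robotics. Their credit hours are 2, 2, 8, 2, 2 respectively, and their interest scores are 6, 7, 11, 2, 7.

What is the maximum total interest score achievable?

22

Take ML, Vision, Networks, and Robotics: credit hours 2 + 2 + 2 + 2 = 8 ≤ 9, interest score 6 + 7 + 2 + 7 = 22.
No other feasible combination does better.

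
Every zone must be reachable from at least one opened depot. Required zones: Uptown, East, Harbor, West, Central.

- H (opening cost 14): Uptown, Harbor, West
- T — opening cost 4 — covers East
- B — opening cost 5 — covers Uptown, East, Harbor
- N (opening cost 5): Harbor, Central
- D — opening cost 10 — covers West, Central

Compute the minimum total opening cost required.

15

The greedy cost-per-new-zone heuristic would pick B, N, and D for 20, but a cheaper cover exists.
Choose B and D: together they cover Uptown, East, Harbor, West, Central — every zone.
Total opening cost: 5 + 10 = 15.
No cover costs less than 15.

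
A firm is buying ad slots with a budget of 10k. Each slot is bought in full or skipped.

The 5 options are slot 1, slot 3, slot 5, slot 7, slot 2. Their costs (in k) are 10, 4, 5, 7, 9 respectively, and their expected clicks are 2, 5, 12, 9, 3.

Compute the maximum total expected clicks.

This is a 0-1 knapsack instance.
Allowing fractional choices, the relaxed optimum would be about 18.4, but ad slots are indivisible.
slot 3 + slot 5: cost 4 + 5 = 9 ≤ 10, expected clicks 5 + 12 = 17.
slot 5: cost 5 ≤ 10, expected clicks 12.
slot 7: cost 7 ≤ 10, expected clicks 9.
Best is slot 3 and slot 5 with total expected clicks 17.

17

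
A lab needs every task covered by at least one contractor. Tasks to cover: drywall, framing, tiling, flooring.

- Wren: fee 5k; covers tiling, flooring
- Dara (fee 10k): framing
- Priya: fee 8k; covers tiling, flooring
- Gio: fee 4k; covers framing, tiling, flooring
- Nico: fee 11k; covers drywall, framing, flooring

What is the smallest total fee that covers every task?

Choose Gio and Nico: together they cover drywall, framing, tiling, flooring — every task.
Total fee: 4 + 11 = 15.
No cover costs less than 15.

15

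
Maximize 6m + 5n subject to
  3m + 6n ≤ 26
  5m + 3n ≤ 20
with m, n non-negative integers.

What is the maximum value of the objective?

The continuous relaxation peaks at (2, 3.33) with value 28.67; rounding to a feasible lattice point costs some objective.
(m,n)=(2,3): 3·2+6·3=24≤26, 5·2+3·3=19≤20, objective 27.
(m,n)=(2,2): 3·2+6·2=18≤26, 5·2+3·2=16≤20, objective 22.
(m,n)=(1,3): 3·1+6·3=21≤26, 5·1+3·3=14≤20, objective 21.
No feasible integer point exceeds 27.

27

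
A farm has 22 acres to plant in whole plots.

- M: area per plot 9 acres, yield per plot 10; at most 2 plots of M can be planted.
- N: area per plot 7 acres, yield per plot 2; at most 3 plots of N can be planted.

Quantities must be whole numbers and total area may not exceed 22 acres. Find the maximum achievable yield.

20

2×M: area 18 ≤ 22, yield 2·10 = 20.
1×M and 1×N: area 16 ≤ 22, yield 1·10 + 1·2 = 12.
Best is 20.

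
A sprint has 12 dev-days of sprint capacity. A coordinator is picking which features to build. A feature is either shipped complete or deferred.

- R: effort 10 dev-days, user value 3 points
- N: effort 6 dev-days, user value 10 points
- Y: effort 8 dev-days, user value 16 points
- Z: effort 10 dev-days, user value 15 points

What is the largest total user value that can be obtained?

16

Allowing fractional choices, the relaxed optimum would be about 22.7, but features are indivisible.
Z: effort 10 ≤ 12, user value 15.
Y: effort 8 ≤ 12, user value 16.
Best is Y with total user value 16.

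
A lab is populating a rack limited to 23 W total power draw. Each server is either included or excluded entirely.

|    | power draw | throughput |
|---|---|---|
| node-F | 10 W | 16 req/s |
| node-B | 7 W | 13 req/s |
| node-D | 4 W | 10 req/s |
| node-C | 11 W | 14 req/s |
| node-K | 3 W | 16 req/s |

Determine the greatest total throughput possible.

node-F + node-B + node-K: power draw 10 + 7 + 3 = 20 ≤ 23, throughput 16 + 13 + 16 = 45.
node-B + node-C + node-K: power draw 7 + 11 + 3 = 21 ≤ 23, throughput 13 + 14 + 16 = 43.
node-F + node-D + node-K: power draw 10 + 4 + 3 = 17 ≤ 23, throughput 16 + 10 + 16 = 42.
Best is node-F, node-B, and node-K with total throughput 45.

45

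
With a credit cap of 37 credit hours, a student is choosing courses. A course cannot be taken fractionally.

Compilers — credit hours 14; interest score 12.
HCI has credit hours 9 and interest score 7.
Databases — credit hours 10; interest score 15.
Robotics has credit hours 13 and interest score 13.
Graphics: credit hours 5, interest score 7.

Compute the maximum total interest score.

Take HCI, Databases, Robotics, and Graphics: credit hours 9 + 10 + 13 + 5 = 37 ≤ 37, interest score 7 + 15 + 13 + 7 = 42.
No other feasible combination does better.

42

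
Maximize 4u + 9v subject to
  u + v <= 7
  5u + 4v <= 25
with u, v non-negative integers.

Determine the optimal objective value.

54

Relaxing integrality, the LP optimum is 56.25 at (u,v) = (0, 6.25), which is not an integer point.
(u,v)=(0,6) is feasible, giving 54.
(u,v)=(1,5) is feasible, giving 49.
No feasible integer point exceeds 54.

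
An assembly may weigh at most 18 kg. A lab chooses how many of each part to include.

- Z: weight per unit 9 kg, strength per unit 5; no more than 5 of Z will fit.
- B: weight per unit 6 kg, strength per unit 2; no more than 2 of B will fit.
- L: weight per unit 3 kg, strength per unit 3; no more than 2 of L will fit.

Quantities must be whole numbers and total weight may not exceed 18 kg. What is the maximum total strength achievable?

11

L has the best ratio (3/3); taking only L gives at most 2×3 = 6 (stopped by the supply cap of 2).
Mixing does better — 1×Z and 2×L: weight 15 ≤ 18, strength 1·5 + 2·3 = 11.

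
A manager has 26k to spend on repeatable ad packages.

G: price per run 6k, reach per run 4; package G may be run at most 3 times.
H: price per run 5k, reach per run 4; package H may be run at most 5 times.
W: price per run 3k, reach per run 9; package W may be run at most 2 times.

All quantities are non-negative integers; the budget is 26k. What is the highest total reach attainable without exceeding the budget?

Take 4×H and 2×W: price 26 ≤ 26, reach 4·4 + 2·9 = 34.
W has the best ratio (9/3) and is taken to its limit of 2; remaining capacity is filled optimally with the others.

34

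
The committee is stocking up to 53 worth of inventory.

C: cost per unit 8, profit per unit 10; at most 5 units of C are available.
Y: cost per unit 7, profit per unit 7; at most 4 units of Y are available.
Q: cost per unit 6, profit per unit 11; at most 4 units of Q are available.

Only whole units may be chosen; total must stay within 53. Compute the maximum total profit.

75

1×C, 3×Y, and 4×Q: cost 53 ≤ 53, profit 1·10 + 3·7 + 4·11 = 75.
3×C and 4×Q: cost 48 ≤ 53, profit 3·10 + 4·11 = 74.
Best is 75.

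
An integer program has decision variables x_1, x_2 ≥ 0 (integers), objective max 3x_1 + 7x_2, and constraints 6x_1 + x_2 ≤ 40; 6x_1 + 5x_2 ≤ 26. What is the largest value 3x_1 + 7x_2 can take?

The continuous relaxation peaks at (0, 5.2) with value 36.40; rounding to a feasible lattice point costs some objective.
(x_1,x_2)=(0,5): 6·0+1·5=5≤40, 6·0+5·5=25≤26, objective 35.
(x_1,x_2)=(1,4): 6·1+1·4=10≤40, 6·1+5·4=26≤26, objective 31.
(x_1,x_2)=(0,4): 6·0+1·4=4≤40, 6·0+5·4=20≤26, objective 28.
No feasible integer point exceeds 35.

35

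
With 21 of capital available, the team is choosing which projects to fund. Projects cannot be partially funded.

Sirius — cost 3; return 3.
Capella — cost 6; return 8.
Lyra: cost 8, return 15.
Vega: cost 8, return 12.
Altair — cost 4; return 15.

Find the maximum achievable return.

42

Capella + Lyra + Altair: cost 6 + 8 + 4 = 18 ≤ 21, return 8 + 15 + 15 = 38.
Sirius + Capella + Lyra + Altair: cost 3 + 6 + 8 + 4 = 21 ≤ 21, return 3 + 8 + 15 + 15 = 41.
Lyra + Vega + Altair: cost 8 + 8 + 4 = 20 ≤ 21, return 15 + 12 + 15 = 42.
Best is Lyra, Vega, and Altair with total return 42.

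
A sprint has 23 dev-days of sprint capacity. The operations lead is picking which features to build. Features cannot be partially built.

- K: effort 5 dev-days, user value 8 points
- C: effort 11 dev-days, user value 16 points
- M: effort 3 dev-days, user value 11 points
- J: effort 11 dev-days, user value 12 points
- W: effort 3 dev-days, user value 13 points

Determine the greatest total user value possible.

48

K + C + M + W: effort 5 + 11 + 3 + 3 = 22 ≤ 23, user value 8 + 16 + 11 + 13 = 48.
K + M + J + W: effort 5 + 3 + 11 + 3 = 22 ≤ 23, user value 8 + 11 + 12 + 13 = 44.
Best is K, C, M, and W with total user value 48.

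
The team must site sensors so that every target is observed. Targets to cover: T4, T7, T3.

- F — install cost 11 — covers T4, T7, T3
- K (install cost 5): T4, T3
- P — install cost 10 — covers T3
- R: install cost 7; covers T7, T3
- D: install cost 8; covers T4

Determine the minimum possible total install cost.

F alone covers T4, T7, T3 — every target.
Total install cost: 11.

11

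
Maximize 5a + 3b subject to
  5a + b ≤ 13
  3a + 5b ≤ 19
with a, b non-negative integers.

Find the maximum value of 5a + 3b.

(a,b)=(2,2): 5·2+1·2=12≤13, 3·2+5·2=16≤19, objective 16.
(a,b)=(1,3): 5·1+1·3=8≤13, 3·1+5·3=18≤19, objective 14.
The best lattice point is (2,2), giving 16.

16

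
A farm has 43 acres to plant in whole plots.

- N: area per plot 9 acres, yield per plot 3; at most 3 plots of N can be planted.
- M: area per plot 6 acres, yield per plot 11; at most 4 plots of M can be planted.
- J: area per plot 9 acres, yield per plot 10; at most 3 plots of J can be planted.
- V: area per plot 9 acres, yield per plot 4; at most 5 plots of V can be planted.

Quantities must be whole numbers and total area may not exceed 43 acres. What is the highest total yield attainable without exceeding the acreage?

This is a bounded integer knapsack.
M has the best ratio (11/6); taking only M gives at most 4×11 = 44 (stopped by the supply cap of 4).
Mixing does better — 4×M and 2×J: area 42 ≤ 43, yield 4·11 + 2·10 = 64.

64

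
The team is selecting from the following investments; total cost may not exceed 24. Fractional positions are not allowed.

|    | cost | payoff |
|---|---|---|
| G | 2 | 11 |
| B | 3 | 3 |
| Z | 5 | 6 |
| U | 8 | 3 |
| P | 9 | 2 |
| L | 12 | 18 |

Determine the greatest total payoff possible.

Allowing fractional choices, the relaxed optimum would be about 38.8, but investments are indivisible.
G + B + Z + L: cost 2 + 3 + 5 + 12 = 22 ≤ 24, payoff 11 + 3 + 6 + 18 = 38.
G + B + L: cost 2 + 3 + 12 = 17 ≤ 24, payoff 11 + 3 + 18 = 32.
G + Z + L: cost 2 + 5 + 12 = 19 ≤ 24, payoff 11 + 6 + 18 = 35.
Best is G, B, Z, and L with total payoff 38.

38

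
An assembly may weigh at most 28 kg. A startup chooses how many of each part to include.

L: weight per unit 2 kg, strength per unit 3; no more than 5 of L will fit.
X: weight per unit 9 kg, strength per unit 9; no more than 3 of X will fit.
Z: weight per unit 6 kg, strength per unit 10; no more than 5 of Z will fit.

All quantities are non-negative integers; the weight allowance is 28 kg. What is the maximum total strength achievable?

46

This is a bounded integer knapsack.
Z has the best ratio (10/6); taking only Z gives at most 4×10 = 40 (stopped by the weight limit).
Mixing does better — 2×L and 4×Z: weight 28 ≤ 28, strength 2·3 + 4·10 = 46.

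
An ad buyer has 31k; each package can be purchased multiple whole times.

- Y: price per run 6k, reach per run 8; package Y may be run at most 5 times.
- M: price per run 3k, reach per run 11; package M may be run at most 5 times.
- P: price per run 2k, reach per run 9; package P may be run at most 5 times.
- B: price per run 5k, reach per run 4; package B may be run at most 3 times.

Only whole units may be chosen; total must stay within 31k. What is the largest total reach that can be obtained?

This is a bounded integer knapsack.
P has the best ratio (9/2); taking only P gives at most 5×9 = 45 (stopped by the supply cap of 5).
Mixing does better — 1×Y, 5×M, and 5×P: price 31 ≤ 31, reach 1·8 + 5·11 + 5·9 = 108.

108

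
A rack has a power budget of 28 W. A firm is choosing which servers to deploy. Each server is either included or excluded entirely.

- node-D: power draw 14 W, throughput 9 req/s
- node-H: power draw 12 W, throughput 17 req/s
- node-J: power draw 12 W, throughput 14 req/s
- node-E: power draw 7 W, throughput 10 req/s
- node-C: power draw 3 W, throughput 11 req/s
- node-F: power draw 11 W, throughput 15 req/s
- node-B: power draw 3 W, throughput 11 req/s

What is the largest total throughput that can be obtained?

Allowing fractional choices, the relaxed optimum would be about 53.1, but servers are indivisible.
node-E + node-C + node-F + node-B: power draw 7 + 3 + 11 + 3 = 24 ≤ 28, throughput 10 + 11 + 15 + 11 = 47.
node-H + node-E + node-C + node-B: power draw 12 + 7 + 3 + 3 = 25 ≤ 28, throughput 17 + 10 + 11 + 11 = 49.
node-J + node-E + node-C + node-B: power draw 12 + 7 + 3 + 3 = 25 ≤ 28, throughput 14 + 10 + 11 + 11 = 46.
Best is node-H, node-E, node-C, and node-B with total throughput 49.

49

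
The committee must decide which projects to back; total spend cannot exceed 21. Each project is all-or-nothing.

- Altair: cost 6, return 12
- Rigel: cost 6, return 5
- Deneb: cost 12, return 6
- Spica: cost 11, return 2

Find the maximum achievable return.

18

Altair + Rigel: cost 6 + 6 = 12 ≤ 21, return 12 + 5 = 17.
Altair + Deneb: cost 6 + 12 = 18 ≤ 21, return 12 + 6 = 18.
Best is Altair and Deneb with total return 18.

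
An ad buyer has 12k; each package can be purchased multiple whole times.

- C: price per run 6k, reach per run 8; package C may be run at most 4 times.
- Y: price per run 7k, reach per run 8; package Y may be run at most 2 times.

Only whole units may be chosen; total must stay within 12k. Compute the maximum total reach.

Take 2×C: price 12 ≤ 12, reach 2·8 = 16.
No other integer combination yields more.

16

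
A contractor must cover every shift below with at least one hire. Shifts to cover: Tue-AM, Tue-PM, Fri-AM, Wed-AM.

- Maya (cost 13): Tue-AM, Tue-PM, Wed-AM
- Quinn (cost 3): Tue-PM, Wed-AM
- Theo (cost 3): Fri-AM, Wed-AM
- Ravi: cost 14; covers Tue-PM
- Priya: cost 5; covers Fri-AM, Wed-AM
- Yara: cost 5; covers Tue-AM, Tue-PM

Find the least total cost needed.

This is a weighted set-cover instance.
Choose Theo and Yara: together they cover Tue-AM, Tue-PM, Fri-AM, Wed-AM — every shift.
Total cost: 3 + 5 = 8.

8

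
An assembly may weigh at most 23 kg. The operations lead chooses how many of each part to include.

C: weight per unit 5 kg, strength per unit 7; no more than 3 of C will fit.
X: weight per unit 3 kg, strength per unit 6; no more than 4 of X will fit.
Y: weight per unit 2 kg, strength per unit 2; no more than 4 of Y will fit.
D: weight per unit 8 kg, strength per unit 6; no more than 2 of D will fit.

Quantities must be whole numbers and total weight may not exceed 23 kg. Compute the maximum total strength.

38

2×C and 4×X: weight 22 ≤ 23, strength 2·7 + 4·6 = 38.
1×C, 4×X, and 3×Y: weight 23 ≤ 23, strength 1·7 + 4·6 + 3·2 = 37.
Best is 38.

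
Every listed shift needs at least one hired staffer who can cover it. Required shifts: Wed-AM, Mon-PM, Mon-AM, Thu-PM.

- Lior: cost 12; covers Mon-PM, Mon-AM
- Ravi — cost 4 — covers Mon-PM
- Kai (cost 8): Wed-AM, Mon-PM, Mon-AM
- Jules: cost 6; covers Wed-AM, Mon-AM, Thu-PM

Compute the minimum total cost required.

10

Choose Ravi and Jules: together they cover Wed-AM, Mon-PM, Mon-AM, Thu-PM — every shift.
Total cost: 4 + 6 = 10.
No cover costs less than 10.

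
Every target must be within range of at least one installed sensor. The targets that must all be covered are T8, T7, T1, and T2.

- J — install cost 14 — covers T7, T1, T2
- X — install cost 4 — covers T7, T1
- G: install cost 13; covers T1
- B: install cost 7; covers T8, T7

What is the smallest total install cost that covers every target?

21

Choose J and B: together they cover T8, T7, T1, T2 — every target.
Total install cost: 14 + 7 = 21.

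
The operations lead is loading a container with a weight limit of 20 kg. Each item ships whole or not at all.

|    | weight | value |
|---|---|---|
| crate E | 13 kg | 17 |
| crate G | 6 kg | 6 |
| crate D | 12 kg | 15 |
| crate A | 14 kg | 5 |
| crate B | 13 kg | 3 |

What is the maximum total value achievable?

Allowing fractional choices, the relaxed optimum would be about 25.8, but items are indivisible.
crate G + crate D: weight 6 + 12 = 18 ≤ 20, value 6 + 15 = 21.
crate E: weight 13 ≤ 20, value 17.
crate E + crate G: weight 13 + 6 = 19 ≤ 20, value 17 + 6 = 23.
Best is crate E and crate G with total value 23.

23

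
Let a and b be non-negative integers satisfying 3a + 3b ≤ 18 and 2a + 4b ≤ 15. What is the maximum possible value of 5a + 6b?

The continuous relaxation peaks at (4.5, 1.5) with value 31.50; rounding to a feasible lattice point costs some objective.
(a,b)=(5,1): 3·5+3·1=18≤18, 2·5+4·1=14≤15, objective 31.
(a,b)=(6,0): 3·6+3·0=18≤18, 2·6+4·0=12≤15, objective 30.
(a,b)=(3,2): 3·3+3·2=15≤18, 2·3+4·2=14≤15, objective 27.
(a,b)=(4,1): 3·4+3·1=15≤18, 2·4+4·1=12≤15, objective 26.
Maximum is 31 at (a,b)=(5,1).

31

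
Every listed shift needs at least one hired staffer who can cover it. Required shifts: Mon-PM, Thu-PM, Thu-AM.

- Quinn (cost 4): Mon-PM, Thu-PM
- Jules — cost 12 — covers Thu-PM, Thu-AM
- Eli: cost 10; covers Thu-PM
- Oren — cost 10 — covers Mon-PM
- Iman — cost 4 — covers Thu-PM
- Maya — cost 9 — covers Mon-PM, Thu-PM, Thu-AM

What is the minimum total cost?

9

The greedy cost-per-new-shift heuristic would pick Quinn and Maya for 13, but a cheaper cover exists.
Maya alone covers Mon-PM, Thu-PM, Thu-AM — every shift.
Total cost: 9.
No cover costs less than 9.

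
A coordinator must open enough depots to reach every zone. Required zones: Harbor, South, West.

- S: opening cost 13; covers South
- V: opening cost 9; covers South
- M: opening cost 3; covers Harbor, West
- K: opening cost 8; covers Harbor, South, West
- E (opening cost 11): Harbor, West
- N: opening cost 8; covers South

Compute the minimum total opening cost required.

8

This is a weighted set-cover instance.
K alone covers Harbor, South, West — every zone.
Total opening cost: 8.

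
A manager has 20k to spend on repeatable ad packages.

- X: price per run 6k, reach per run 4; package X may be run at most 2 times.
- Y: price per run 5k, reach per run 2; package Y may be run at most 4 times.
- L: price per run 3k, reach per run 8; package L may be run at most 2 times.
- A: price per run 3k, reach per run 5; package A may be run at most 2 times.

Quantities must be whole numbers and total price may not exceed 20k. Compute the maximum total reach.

L has the best ratio (8/3); taking only L gives at most 2×8 = 16 (stopped by the supply cap of 2).
Mixing does better — 1×X, 2×L, and 2×A: price 18 ≤ 20, reach 1·4 + 2·8 + 2·5 = 30.

30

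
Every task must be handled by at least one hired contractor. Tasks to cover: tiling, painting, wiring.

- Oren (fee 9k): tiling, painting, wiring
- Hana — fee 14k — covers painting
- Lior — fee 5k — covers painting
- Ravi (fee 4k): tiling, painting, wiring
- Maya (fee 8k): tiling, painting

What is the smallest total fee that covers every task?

Ravi alone covers tiling, painting, wiring — every task.
Total fee: 4.
No cover costs less than 4.

4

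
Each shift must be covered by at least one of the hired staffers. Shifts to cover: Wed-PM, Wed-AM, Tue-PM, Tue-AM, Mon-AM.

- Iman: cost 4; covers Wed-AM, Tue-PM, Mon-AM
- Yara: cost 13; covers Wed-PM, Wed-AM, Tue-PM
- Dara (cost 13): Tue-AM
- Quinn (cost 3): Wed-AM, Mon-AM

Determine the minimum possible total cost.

29

Choose Yara, Dara, and Quinn: together they cover Wed-PM, Wed-AM, Tue-PM, Tue-AM, Mon-AM — every shift.
Total cost: 13 + 13 + 3 = 29.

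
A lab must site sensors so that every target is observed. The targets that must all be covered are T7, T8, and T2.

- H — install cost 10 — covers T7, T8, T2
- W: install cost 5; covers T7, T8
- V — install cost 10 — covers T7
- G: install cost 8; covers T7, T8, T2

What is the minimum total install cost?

8

The greedy cost-per-new-target heuristic would pick W and G for 13, but a cheaper cover exists.
G alone covers T7, T8, T2 — every target.
Total install cost: 8.
No cover costs less than 8.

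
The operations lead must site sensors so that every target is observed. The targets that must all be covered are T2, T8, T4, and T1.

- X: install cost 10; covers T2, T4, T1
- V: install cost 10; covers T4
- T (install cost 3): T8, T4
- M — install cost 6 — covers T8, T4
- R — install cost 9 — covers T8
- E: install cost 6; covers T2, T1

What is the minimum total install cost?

Choose T and E: together they cover T2, T8, T4, T1 — every target.
Total install cost: 3 + 6 = 9.
No cover costs less than 9.

9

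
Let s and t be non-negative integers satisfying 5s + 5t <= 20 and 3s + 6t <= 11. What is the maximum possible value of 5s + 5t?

Relaxing integrality, the LP optimum is 18.33 at (s,t) = (3.67, 0), which is not an integer point.
(s,t)=(3,0): 5·3+5·0=15≤20, 3·3+6·0=9≤11, objective 15.
(s,t)=(2,0): 5·2+5·0=10≤20, 3·2+6·0=6≤11, objective 10.
The best lattice point is (3,0), giving 15.

15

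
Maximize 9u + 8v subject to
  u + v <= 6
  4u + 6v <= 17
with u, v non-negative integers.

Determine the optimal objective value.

The continuous relaxation peaks at (4.25, 0) with value 38.25; rounding to a feasible lattice point costs some objective.
(u,v)=(4,0): 1·4+1·0=4≤6, 4·4+6·0=16≤17, objective 36.
(u,v)=(3,0): 1·3+1·0=3≤6, 4·3+6·0=12≤17, objective 27.
Maximum is 36 at (u,v)=(4,0).

36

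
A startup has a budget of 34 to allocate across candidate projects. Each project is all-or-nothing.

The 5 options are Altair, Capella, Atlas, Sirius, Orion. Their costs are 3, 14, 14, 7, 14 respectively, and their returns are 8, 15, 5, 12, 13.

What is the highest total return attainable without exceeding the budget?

Altair + Capella + Orion: cost 3 + 14 + 14 = 31 ≤ 34, return 8 + 15 + 13 = 36.
Altair + Capella + Sirius: cost 3 + 14 + 7 = 24 ≤ 34, return 8 + 15 + 12 = 35.
Best is Altair, Capella, and Orion with total return 36.

36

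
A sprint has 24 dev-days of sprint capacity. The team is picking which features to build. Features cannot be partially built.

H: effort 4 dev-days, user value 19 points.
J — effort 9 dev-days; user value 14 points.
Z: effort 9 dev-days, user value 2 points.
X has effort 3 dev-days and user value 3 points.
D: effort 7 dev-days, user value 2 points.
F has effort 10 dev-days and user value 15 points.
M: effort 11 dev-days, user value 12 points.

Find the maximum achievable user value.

Allowing fractional choices, the relaxed optimum would be about 49.1, but features are indivisible.
H + J + F: effort 4 + 9 + 10 = 23 ≤ 24, user value 19 + 14 + 15 = 48.
H + J + M: effort 4 + 9 + 11 = 24 ≤ 24, user value 19 + 14 + 12 = 45.
H + X + D + F: effort 4 + 3 + 7 + 10 = 24 ≤ 24, user value 19 + 3 + 2 + 15 = 39.
Best is H, J, and F with total user value 48.

48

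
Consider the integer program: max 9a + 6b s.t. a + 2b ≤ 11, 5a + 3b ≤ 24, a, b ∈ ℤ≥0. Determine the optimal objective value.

45

(a,b)=(3,3) is feasible, giving 45.
(a,b)=(2,4) is feasible, giving 42.
(a,b)=(1,5) is feasible, giving 39.
(a,b)=(3,2) is feasible, giving 39.
The best lattice point is (3,3), giving 45.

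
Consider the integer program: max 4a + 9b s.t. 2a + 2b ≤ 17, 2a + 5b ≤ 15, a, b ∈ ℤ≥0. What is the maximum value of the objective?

(a,b)=(5,1): 2·5+2·1=12≤17, 2·5+5·1=15≤15, objective 29.
(a,b)=(7,0): 2·7+2·0=14≤17, 2·7+5·0=14≤15, objective 28.
Maximum is 29 at (a,b)=(5,1).

29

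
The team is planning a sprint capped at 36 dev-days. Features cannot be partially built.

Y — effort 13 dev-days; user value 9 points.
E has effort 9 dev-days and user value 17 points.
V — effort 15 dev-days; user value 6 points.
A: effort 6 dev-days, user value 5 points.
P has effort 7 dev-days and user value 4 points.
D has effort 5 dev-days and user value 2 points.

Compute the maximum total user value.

Take Y, E, A, and P: effort 13 + 9 + 6 + 7 = 35 ≤ 36, user value 9 + 17 + 5 + 4 = 35.
No other feasible combination does better.

35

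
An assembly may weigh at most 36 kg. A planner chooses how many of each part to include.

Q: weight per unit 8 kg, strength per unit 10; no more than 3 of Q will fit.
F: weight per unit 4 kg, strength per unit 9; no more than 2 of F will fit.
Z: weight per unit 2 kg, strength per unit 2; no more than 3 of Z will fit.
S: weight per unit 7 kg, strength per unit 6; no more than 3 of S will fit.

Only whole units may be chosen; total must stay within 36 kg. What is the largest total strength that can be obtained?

F has the best ratio (9/4); taking only F gives at most 2×9 = 18 (stopped by the supply cap of 2).
Mixing does better — 3×Q, 2×F, and 2×Z: weight 36 ≤ 36, strength 3·10 + 2·9 + 2·2 = 52.

52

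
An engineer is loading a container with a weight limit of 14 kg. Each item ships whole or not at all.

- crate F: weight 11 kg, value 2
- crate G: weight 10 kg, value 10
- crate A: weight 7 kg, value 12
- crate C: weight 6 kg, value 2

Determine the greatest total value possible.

14

Take crate A and crate C: weight 7 + 6 = 13 ≤ 14, value 12 + 2 = 14.
No other feasible combination does better.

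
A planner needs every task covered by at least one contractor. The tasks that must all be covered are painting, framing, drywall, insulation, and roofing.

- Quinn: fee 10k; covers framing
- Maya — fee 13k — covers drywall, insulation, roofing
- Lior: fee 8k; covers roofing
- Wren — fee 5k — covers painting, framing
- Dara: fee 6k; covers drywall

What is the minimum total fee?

Choose Maya and Wren: together they cover painting, framing, drywall, insulation, roofing — every task.
Total fee: 13 + 5 = 18.
No cover costs less than 18.

18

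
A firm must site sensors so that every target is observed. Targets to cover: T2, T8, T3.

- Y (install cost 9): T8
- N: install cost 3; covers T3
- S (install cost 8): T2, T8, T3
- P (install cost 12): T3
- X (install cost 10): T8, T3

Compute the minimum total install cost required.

This is an integer covering problem.
S alone covers T2, T8, T3 — every target.
Total install cost: 8.
No cover costs less than 8.

8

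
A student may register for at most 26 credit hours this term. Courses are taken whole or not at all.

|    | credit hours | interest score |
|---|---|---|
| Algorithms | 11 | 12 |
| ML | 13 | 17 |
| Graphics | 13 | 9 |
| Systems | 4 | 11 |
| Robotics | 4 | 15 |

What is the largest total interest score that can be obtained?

This is a 0-1 knapsack instance.
Take ML, Systems, and Robotics: credit hours 13 + 4 + 4 = 21 ≤ 26, interest score 17 + 11 + 15 = 43.
No other feasible combination does better.

43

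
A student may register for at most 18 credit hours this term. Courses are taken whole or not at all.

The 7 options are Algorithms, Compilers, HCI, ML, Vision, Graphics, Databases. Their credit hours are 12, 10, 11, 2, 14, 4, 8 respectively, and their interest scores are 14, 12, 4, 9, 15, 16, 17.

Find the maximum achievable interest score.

Algorithms + ML + Graphics: credit hours 12 + 2 + 4 = 18 ≤ 18, interest score 14 + 9 + 16 = 39.
ML + Graphics + Databases: credit hours 2 + 4 + 8 = 14 ≤ 18, interest score 9 + 16 + 17 = 42.
Best is ML, Graphics, and Databases with total interest score 42.

42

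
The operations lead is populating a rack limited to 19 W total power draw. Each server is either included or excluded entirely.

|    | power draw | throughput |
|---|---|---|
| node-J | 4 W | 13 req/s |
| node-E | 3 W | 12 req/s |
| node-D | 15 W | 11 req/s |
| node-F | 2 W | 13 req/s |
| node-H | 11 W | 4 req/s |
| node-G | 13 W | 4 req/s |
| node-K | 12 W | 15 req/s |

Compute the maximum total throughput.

This is a 0-1 knapsack instance.
Allowing fractional choices, the relaxed optimum would be about 50.5, but servers are indivisible.
node-E + node-F + node-K: power draw 3 + 2 + 12 = 17 ≤ 19, throughput 12 + 13 + 15 = 40.
node-J + node-F + node-K: power draw 4 + 2 + 12 = 18 ≤ 19, throughput 13 + 13 + 15 = 41.
Best is node-J, node-F, and node-K with total throughput 41.

41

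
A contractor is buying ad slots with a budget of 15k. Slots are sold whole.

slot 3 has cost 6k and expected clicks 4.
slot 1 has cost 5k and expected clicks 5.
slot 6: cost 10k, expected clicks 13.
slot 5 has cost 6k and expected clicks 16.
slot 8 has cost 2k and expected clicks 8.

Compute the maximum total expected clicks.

Allowing fractional choices, the relaxed optimum would be about 33.1, but ad slots are indivisible.
slot 1 + slot 5 + slot 8: cost 5 + 6 + 2 = 13 ≤ 15, expected clicks 5 + 16 + 8 = 29.
slot 3 + slot 5 + slot 8: cost 6 + 6 + 2 = 14 ≤ 15, expected clicks 4 + 16 + 8 = 28.
Best is slot 1, slot 5, and slot 8 with total expected clicks 29.

29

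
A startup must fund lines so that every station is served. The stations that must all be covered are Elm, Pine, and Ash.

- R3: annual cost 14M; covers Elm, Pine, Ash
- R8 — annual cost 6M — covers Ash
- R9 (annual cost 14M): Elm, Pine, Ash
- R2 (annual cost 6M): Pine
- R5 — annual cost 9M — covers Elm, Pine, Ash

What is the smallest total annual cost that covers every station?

9

R5 alone covers Elm, Pine, Ash — every station.
Total annual cost: 9.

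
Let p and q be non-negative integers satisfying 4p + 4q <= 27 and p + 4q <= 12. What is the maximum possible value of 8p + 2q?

48

Relaxing integrality, the LP optimum is 54.00 at (p,q) = (6.75, 0), which is not an integer point.
(p,q)=(6,0) is feasible, giving 48.
(p,q)=(5,1) is feasible, giving 42.
Maximum is 48 at (p,q)=(6,0).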